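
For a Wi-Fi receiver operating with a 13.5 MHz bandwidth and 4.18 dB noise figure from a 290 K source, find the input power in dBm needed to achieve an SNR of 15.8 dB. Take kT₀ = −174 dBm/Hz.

Sensitivity = −174 + 10 log₁₀(B) + NF + SNR_min
= −174 + 71.3 + 4.18 + 15.8
= −82.72 dBm → −82.7 dBm

−82.7 dBm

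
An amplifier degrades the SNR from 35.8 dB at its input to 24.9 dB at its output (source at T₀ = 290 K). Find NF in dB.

10.9 dB

NF (dB) = SNR_in(dB) − SNR_out(dB) when the source is at T₀
NF = 35.8 − 24.9 = 10.9 dB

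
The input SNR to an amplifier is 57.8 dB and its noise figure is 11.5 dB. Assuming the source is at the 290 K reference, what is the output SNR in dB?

46.3 dB

By definition F = SNR_in/SNR_out, so in dB: SNR_out = SNR_in − NF
SNR_out = 57.8 − 11.5 = 46.3 dB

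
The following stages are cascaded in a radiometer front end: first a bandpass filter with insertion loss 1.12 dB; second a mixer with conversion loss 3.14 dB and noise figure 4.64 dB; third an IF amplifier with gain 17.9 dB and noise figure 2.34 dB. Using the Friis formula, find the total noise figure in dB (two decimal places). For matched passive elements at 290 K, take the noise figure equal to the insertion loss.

Convert to linear (a loss of L dB is a gain of −L dB): F_i = 10^(NF_i/10), G_i = 10^(G_i,dB/10)
  Stage 1: F_1 = 10^(1.12/10) = 1.294, G_1 = 10^(−1.12/10) = 0.7727
  Stage 2: F_2 = 10^(4.64/10) = 2.911, G_2 = 10^(−3.14/10) = 0.4853
  Stage 3: F_3 = 10^(2.34/10) = 1.714, G_3 = 10^(17.9/10) = 61.66
Friis cascade:
  F = 1.294 + (2.911 − 1)/0.7727 + (1.714 − 1)/0.3750 = 5.671
NF = 10 log₁₀(5.671) = 7.54 dB

7.54 dB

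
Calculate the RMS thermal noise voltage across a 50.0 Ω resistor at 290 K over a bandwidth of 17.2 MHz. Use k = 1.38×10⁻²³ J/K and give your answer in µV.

V_n = √(4kTRB)
4kTRB = 4 × 1.38×10⁻²³ × 290 × 5.00×10¹ × 1.72×10⁷ = 1.38×10⁻¹¹ V²
V_n = √(1.38×10⁻¹¹) = 3.71×10⁻⁶ V = 3.71 µV

3.71 µV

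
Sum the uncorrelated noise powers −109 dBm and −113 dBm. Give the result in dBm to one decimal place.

−107.5 dBm

Convert to linear, add, convert back:
P₁ = 1.26×10⁻¹⁴ W, P₂ = 5.01×10⁻¹⁵ W
P_tot = 1.76×10⁻¹⁴ W → 10 log₁₀(P_tot / 10⁻³) = −107.5 dBm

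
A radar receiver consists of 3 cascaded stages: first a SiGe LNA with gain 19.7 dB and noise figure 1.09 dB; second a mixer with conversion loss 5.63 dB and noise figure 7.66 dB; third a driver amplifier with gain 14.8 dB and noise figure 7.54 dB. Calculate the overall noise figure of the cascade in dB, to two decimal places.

Convert to linear (a loss of L dB is a gain of −L dB): F_i = 10^(NF_i/10), G_i = 10^(G_i,dB/10)
  Stage 1: F_1 = 10^(1.09/10) = 1.285, G_1 = 10^(19.7/10) = 93.33
  Stage 2: F_2 = 10^(7.66/10) = 5.834, G_2 = 10^(−5.63/10) = 0.2735
  Stage 3: F_3 = 10^(7.54/10) = 5.675, G_3 = 10^(14.8/10) = 30.20
Friis cascade:
  F = 1.285 + (5.834 − 1)/93.33 + (5.675 − 1)/25.53 = 1.520
NF = 10 log₁₀(1.520) = 1.82 dB

1.82 dB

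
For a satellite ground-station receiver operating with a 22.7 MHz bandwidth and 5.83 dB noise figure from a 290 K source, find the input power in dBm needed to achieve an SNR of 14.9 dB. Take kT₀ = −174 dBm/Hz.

−79.7 dBm

Sensitivity = −174 + 10 log₁₀(B) + NF + SNR_min
= −174 + 73.56 + 5.83 + 14.9
= −79.71 dBm → −79.7 dBm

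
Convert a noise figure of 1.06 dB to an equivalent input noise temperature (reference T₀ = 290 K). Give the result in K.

F = 10^(1.06/10) = 1.27644
T_e = (F − 1)·T₀ = (1.27644 − 1) × 290 = 80.2 K

80.2 K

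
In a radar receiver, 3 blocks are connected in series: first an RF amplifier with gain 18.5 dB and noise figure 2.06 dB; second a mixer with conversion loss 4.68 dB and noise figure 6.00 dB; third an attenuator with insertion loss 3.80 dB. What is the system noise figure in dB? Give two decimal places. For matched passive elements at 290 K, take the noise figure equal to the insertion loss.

2.32 dB

Convert to linear (a loss of L dB is a gain of −L dB): F_i = 10^(NF_i/10), G_i = 10^(G_i,dB/10)
  Stage 1: F_1 = 10^(2.06/10) = 1.607, G_1 = 10^(18.5/10) = 70.79
  Stage 2: F_2 = 10^(6.00/10) = 3.981, G_2 = 10^(−4.68/10) = 0.3404
  Stage 3: F_3 = 10^(3.80/10) = 2.399, G_3 = 10^(−3.80/10) = 0.4169
Friis cascade:
  F = 1.607 + (3.981 − 1)/70.79 + (2.399 − 1)/24.10 = 1.707
NF = 10 log₁₀(1.707) = 2.32 dB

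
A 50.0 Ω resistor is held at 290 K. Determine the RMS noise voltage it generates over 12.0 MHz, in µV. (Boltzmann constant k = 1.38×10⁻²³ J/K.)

V_n = √(4kTRB)
4kTRB = 4 × 1.38×10⁻²³ × 290 × 5.00×10¹ × 1.20×10⁷ = 9.60×10⁻¹² V²
V_n = √(9.60×10⁻¹²) = 3.10×10⁻⁶ V = 3.10 µV

3.10 µV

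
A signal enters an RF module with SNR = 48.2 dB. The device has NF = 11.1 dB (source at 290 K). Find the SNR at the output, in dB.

37.1 dB

By definition F = SNR_in/SNR_out, so in dB: SNR_out = SNR_in − NF
SNR_out = 48.2 − 11.1 = 37.1 dB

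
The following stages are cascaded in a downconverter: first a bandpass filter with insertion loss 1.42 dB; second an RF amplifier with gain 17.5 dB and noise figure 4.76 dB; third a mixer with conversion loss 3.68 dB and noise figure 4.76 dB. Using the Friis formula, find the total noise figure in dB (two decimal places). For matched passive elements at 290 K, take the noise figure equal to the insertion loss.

Convert to linear (a loss of L dB is a gain of −L dB): F_i = 10^(NF_i/10), G_i = 10^(G_i,dB/10)
  Stage 1: F_1 = 10^(1.42/10) = 1.387, G_1 = 10^(−1.42/10) = 0.7211
  Stage 2: F_2 = 10^(4.76/10) = 2.992, G_2 = 10^(17.5/10) = 56.23
  Stage 3: F_3 = 10^(4.76/10) = 2.992, G_3 = 10^(−3.68/10) = 0.4285
Friis cascade:
  F = 1.387 + (2.992 − 1)/0.7211 + (2.992 − 1)/40.55 = 4.199
NF = 10 log₁₀(4.199) = 6.23 dB

6.23 dB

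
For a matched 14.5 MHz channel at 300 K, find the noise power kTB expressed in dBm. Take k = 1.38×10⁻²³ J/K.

−102.2 dBm

P_n = kTB = 1.38×10⁻²³ × 300 × 1.45×10⁷ = 6.00×10⁻¹⁴ W
In dBm: 10 log₁₀(6.00×10⁻¹⁴ / 10⁻³) = −102.2 dBm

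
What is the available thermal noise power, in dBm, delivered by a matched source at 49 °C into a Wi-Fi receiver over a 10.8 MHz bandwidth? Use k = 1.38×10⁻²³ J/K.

−103.2 dBm

T = 49 °C + 273.15 = 322.15 K
P_n = kTB = 1.38×10⁻²³ × 322.15 × 1.08×10⁷ = 4.80×10⁻¹⁴ W
In dBm: 10 log₁₀(4.80×10⁻¹⁴ / 10⁻³) = −103.2 dBm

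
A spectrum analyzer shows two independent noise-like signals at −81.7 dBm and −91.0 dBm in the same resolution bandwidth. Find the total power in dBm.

−81.2 dBm

Convert to linear, add, convert back:
P₁ = 6.76×10⁻¹² W, P₂ = 7.94×10⁻¹³ W
P_tot = 7.56×10⁻¹² W → 10 log₁₀(P_tot / 10⁻³) = −81.2 dBm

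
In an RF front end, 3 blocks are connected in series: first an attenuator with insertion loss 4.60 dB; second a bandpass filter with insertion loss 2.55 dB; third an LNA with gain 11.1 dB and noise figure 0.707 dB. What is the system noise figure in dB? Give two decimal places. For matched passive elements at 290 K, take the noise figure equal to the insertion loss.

7.86 dB

Convert to linear (a loss of L dB is a gain of −L dB): F_i = 10^(NF_i/10), G_i = 10^(G_i,dB/10)
  Stage 1: F_1 = 10^(4.60/10) = 2.884, G_1 = 10^(−4.60/10) = 0.3467
  Stage 2: F_2 = 10^(2.55/10) = 1.799, G_2 = 10^(−2.55/10) = 0.5559
  Stage 3: F_3 = 10^(0.707/10) = 1.177, G_3 = 10^(11.1/10) = 12.88
Friis cascade:
  F = 2.884 + (1.799 − 1)/0.3467 + (1.177 − 1)/0.1928 = 6.105
NF = 10 log₁₀(6.105) = 7.86 dB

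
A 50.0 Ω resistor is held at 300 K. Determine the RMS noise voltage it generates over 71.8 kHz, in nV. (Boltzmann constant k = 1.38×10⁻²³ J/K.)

V_n = √(4kTRB)
4kTRB = 4 × 1.38×10⁻²³ × 300 × 5.00×10¹ × 7.18×10⁴ = 5.95×10⁻¹⁴ V²
V_n = √(5.95×10⁻¹⁴) = 2.44×10⁻⁷ V = 244 nV

244 nV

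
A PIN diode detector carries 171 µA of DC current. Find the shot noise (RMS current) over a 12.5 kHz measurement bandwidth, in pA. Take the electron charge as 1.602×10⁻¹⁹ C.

I_n = √(2qI·B)
2qI·B = 2 × 1.602×10⁻¹⁹ × 1.71×10⁻⁴ × 1.25×10⁴ = 6.85×10⁻¹⁹ A²
I_n = √(6.85×10⁻¹⁹) = 8.28×10⁻¹⁰ A = 828 pA

828 pA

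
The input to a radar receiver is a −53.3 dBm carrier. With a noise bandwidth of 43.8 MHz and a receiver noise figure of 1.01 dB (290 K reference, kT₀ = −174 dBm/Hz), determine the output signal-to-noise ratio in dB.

43.3 dB

Noise floor: N = −174 + 10 log₁₀(B) + NF
10 log₁₀(4.38×10⁷) = 76.41 dB
N = −174 + 76.41 + 1.01 = −96.58 dBm
SNR = P_sig − N = −53.3 − (−96.58) = 43.28 dB → 43.3 dB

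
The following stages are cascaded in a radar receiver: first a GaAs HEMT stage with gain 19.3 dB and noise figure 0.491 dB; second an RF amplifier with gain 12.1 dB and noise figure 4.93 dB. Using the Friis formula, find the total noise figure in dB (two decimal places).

0.59 dB

Convert to linear (a loss of L dB is a gain of −L dB): F_i = 10^(NF_i/10), G_i = 10^(G_i,dB/10)
  Stage 1: F_1 = 10^(0.491/10) = 1.120, G_1 = 10^(19.3/10) = 85.11
  Stage 2: F_2 = 10^(4.93/10) = 3.112, G_2 = 10^(12.1/10) = 16.22
Friis cascade:
  F = 1.120 + (3.112 − 1)/85.11 = 1.145
NF = 10 log₁₀(1.145) = 0.59 dB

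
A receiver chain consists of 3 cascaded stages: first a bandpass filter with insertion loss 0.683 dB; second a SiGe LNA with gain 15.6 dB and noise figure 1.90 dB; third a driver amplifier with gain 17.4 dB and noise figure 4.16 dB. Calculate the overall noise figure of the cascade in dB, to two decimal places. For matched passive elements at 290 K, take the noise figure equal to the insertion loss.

Convert to linear (a loss of L dB is a gain of −L dB): F_i = 10^(NF_i/10), G_i = 10^(G_i,dB/10)
  Stage 1: F_1 = 10^(0.683/10) = 1.170, G_1 = 10^(−0.683/10) = 0.8545
  Stage 2: F_2 = 10^(1.90/10) = 1.549, G_2 = 10^(15.6/10) = 36.31
  Stage 3: F_3 = 10^(4.16/10) = 2.606, G_3 = 10^(17.4/10) = 54.95
Friis cascade:
  F = 1.170 + (1.549 − 1)/0.8545 + (2.606 − 1)/31.02 = 1.864
NF = 10 log₁₀(1.864) = 2.71 dB

2.71 dB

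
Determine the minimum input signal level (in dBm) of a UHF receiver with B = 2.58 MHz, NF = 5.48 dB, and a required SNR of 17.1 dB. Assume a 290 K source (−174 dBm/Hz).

−87.3 dBm

Sensitivity = −174 + 10 log₁₀(B) + NF + SNR_min
= −174 + 64.12 + 5.48 + 17.1
= −87.30 dBm → −87.3 dBm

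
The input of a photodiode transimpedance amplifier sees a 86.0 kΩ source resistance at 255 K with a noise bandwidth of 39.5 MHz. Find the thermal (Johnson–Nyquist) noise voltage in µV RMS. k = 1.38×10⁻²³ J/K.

V_n = √(4kTRB)
4kTRB = 4 × 1.38×10⁻²³ × 255 × 8.60×10⁴ × 3.95×10⁷ = 4.78×10⁻⁸ V²
V_n = √(4.78×10⁻⁸) = 2.19×10⁻⁴ V = 219 µV

219 µV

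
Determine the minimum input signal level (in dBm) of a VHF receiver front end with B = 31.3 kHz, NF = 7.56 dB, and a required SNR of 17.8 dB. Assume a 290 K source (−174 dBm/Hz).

−103.7 dBm

Sensitivity = −174 + 10 log₁₀(B) + NF + SNR_min
= −174 + 44.96 + 7.56 + 17.8
= −103.68 dBm → −103.7 dBm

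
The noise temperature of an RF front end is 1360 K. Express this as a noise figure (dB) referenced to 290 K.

7.55 dB

F = 1 + T_e/T₀ = 1 + 1360/290 = 5.68966
NF = 10 log₁₀(5.68966) = 7.55 dB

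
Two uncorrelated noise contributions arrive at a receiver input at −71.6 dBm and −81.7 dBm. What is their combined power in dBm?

−71.2 dBm

Convert to linear, add, convert back:
P₁ = 6.92×10⁻¹¹ W, P₂ = 6.76×10⁻¹² W
P_tot = 7.59×10⁻¹¹ W → 10 log₁₀(P_tot / 10⁻³) = −71.2 dBm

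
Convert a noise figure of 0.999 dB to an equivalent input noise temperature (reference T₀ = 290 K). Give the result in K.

F = 10^(0.999/10) = 1.25864
T_e = (F − 1)·T₀ = (1.25864 − 1) × 290 = 75.0 K

75.0 K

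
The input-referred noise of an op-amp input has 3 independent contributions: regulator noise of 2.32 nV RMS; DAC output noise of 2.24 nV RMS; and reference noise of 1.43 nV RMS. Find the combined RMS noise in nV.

3.53 nV

Uncorrelated sources add in power (mean-square): V_tot = √(ΣV_i²)
V_tot = √[(2.32×10⁻⁹)² + (2.24×10⁻⁹)² + (1.43×10⁻⁹)²] = 3.53×10⁻⁹ V = 3.53 nV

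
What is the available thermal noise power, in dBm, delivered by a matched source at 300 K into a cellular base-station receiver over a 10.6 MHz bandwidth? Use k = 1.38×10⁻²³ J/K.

P_n = kTB = 1.38×10⁻²³ × 300 × 1.06×10⁷ = 4.39×10⁻¹⁴ W
In dBm: 10 log₁₀(4.39×10⁻¹⁴ / 10⁻³) = −103.6 dBm

−103.6 dBm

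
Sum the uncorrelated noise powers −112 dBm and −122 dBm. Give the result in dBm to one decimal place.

Convert to linear, add, convert back:
P₁ = 6.31×10⁻¹⁵ W, P₂ = 6.31×10⁻¹⁶ W
P_tot = 6.94×10⁻¹⁵ W → 10 log₁₀(P_tot / 10⁻³) = −111.6 dBm

−111.6 dBm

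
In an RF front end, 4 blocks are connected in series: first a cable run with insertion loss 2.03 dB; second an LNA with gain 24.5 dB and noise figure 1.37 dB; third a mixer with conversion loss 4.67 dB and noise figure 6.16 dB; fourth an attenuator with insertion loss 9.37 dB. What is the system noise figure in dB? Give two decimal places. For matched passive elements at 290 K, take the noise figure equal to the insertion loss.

Convert to linear (a loss of L dB is a gain of −L dB): F_i = 10^(NF_i/10), G_i = 10^(G_i,dB/10)
  Stage 1: F_1 = 10^(2.03/10) = 1.596, G_1 = 10^(−2.03/10) = 0.6266
  Stage 2: F_2 = 10^(1.37/10) = 1.371, G_2 = 10^(24.5/10) = 281.8
  Stage 3: F_3 = 10^(6.16/10) = 4.130, G_3 = 10^(−4.67/10) = 0.3412
  Stage 4: F_4 = 10^(9.37/10) = 8.650, G_4 = 10^(−9.37/10) = 0.1156
Friis cascade:
  F = 1.596 + (1.371 − 1)/0.6266 + (4.130 − 1)/176.6 + (8.650 − 1)/60.26 = 2.332
NF = 10 log₁₀(2.332) = 3.68 dB

3.68 dB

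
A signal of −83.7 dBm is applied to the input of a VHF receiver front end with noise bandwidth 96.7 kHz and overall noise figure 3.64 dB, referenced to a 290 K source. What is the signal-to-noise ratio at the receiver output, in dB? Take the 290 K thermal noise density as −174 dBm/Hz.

Noise floor: N = −174 + 10 log₁₀(B) + NF
10 log₁₀(9.67×10⁴) = 49.85 dB
N = −174 + 49.85 + 3.64 = −120.51 dBm
SNR = P_sig − N = −83.7 − (−120.51) = 36.81 dB → 36.8 dB

36.8 dB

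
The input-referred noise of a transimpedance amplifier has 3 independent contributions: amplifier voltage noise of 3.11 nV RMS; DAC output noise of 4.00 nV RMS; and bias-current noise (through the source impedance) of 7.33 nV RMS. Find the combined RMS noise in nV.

Uncorrelated sources add in power (mean-square): V_tot = √(ΣV_i²)
V_tot = √[(3.11×10⁻⁹)² + (4.00×10⁻⁹)² + (7.33×10⁻⁹)²] = 8.91×10⁻⁹ V = 8.91 nV

8.91 nV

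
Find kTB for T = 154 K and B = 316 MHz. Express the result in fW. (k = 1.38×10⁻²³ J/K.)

672 fW

P_n = kTB = 1.38×10⁻²³ × 154 × 3.16×10⁸ = 6.72×10⁻¹³ W = 672 fW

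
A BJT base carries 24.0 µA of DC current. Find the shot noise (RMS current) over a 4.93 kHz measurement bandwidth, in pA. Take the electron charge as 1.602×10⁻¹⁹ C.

I_n = √(2qI·B)
2qI·B = 2 × 1.602×10⁻¹⁹ × 2.40×10⁻⁵ × 4.93×10³ = 3.79×10⁻²⁰ A²
I_n = √(3.79×10⁻²⁰) = 1.95×10⁻¹⁰ A = 195 pA

195 pA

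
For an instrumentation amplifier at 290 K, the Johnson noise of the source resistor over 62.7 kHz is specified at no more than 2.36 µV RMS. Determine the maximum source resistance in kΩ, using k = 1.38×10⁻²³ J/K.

Johnson–Nyquist: V_n = √(4kTRB) ⇒ R = V_n² / (4kTB)
4kTB = 4 × 1.38×10⁻²³ × 290 × 6.27×10⁴ = 1.00×10⁻¹⁵
R = (2.36×10⁻⁶)² / 1.00×10⁻¹⁵ = 5.55×10³ Ω = 5.55 kΩ

5.55 kΩ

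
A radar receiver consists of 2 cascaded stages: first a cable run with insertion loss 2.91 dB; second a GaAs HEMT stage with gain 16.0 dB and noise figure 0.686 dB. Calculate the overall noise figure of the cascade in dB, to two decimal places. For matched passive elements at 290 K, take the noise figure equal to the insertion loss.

Convert to linear (a loss of L dB is a gain of −L dB): F_i = 10^(NF_i/10), G_i = 10^(G_i,dB/10)
  Stage 1: F_1 = 10^(2.91/10) = 1.954, G_1 = 10^(−2.91/10) = 0.5117
  Stage 2: F_2 = 10^(0.686/10) = 1.171, G_2 = 10^(16.0/10) = 39.81
Friis cascade:
  F = 1.954 + (1.171 − 1)/0.5117 = 2.289
NF = 10 log₁₀(2.289) = 3.60 dB

3.60 dB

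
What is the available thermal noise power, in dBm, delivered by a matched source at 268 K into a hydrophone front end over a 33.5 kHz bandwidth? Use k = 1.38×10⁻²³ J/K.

−129.1 dBm

P_n = kTB = 1.38×10⁻²³ × 268 × 3.35×10⁴ = 1.24×10⁻¹⁶ W
In dBm: 10 log₁₀(1.24×10⁻¹⁶ / 10⁻³) = −129.1 dBm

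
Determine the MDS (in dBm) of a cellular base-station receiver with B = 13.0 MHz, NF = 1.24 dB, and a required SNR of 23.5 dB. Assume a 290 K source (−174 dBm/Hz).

Sensitivity = −174 + 10 log₁₀(B) + NF + SNR_min
= −174 + 71.14 + 1.24 + 23.5
= −78.12 dBm → −78.1 dBm

−78.1 dBm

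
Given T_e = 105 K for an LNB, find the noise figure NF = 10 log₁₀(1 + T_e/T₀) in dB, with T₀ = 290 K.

1.34 dB

F = 1 + T_e/T₀ = 1 + 105/290 = 1.36207
NF = 10 log₁₀(1.36207) = 1.34 dB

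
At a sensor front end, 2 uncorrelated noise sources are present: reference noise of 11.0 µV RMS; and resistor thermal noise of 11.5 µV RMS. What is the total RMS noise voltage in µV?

Uncorrelated sources add in power (mean-square): V_tot = √(ΣV_i²)
V_tot = √[(1.10×10⁻⁵)² + (1.15×10⁻⁵)²] = 1.59×10⁻⁵ V = 15.9 µV

15.9 µV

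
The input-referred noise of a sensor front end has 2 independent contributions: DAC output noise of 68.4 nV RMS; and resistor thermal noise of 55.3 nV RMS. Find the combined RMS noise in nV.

88.0 nV

Uncorrelated sources add in power (mean-square): V_tot = √(ΣV_i²)
V_tot = √[(6.84×10⁻⁸)² + (5.53×10⁻⁸)²] = 8.80×10⁻⁸ V = 88.0 nV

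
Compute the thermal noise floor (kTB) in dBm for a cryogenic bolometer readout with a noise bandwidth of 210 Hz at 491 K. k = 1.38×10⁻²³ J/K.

P_n = kTB = 1.38×10⁻²³ × 491 × 2.10×10² = 1.42×10⁻¹⁸ W
In dBm: 10 log₁₀(1.42×10⁻¹⁸ / 10⁻³) = −148.5 dBm

−148.5 dBm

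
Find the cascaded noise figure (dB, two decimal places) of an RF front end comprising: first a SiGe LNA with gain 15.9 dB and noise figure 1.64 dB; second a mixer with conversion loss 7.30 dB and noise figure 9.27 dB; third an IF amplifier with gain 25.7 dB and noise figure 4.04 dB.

2.70 dB

Convert to linear (a loss of L dB is a gain of −L dB): F_i = 10^(NF_i/10), G_i = 10^(G_i,dB/10)
  Stage 1: F_1 = 10^(1.64/10) = 1.459, G_1 = 10^(15.9/10) = 38.90
  Stage 2: F_2 = 10^(9.27/10) = 8.453, G_2 = 10^(−7.30/10) = 0.1862
  Stage 3: F_3 = 10^(4.04/10) = 2.535, G_3 = 10^(25.7/10) = 371.5
Friis cascade:
  F = 1.459 + (8.453 − 1)/38.90 + (2.535 − 1)/7.244 = 1.862
NF = 10 log₁₀(1.862) = 2.70 dB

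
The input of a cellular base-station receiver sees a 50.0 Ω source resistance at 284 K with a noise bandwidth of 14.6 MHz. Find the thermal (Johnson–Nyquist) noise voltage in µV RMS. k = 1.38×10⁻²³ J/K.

V_n = √(4kTRB)
4kTRB = 4 × 1.38×10⁻²³ × 284 × 5.00×10¹ × 1.46×10⁷ = 1.14×10⁻¹¹ V²
V_n = √(1.14×10⁻¹¹) = 3.38×10⁻⁶ V = 3.38 µV

3.38 µV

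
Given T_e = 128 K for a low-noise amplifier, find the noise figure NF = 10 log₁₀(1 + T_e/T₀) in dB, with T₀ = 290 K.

F = 1 + T_e/T₀ = 1 + 128/290 = 1.44138
NF = 10 log₁₀(1.44138) = 1.59 dB

1.59 dB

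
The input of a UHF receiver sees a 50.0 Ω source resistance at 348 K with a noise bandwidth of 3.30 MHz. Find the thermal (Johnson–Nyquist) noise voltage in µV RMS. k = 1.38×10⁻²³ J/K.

V_n = √(4kTRB)
4kTRB = 4 × 1.38×10⁻²³ × 348 × 5.00×10¹ × 3.30×10⁶ = 3.17×10⁻¹² V²
V_n = √(3.17×10⁻¹²) = 1.78×10⁻⁶ V = 1.78 µV

1.78 µV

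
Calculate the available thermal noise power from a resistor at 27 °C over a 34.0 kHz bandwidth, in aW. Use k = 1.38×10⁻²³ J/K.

141 aW

T = 27 °C + 273.15 = 300.15 K
P_n = kTB = 1.38×10⁻²³ × 300.15 × 3.40×10⁴ = 1.41×10⁻¹⁶ W = 141 aW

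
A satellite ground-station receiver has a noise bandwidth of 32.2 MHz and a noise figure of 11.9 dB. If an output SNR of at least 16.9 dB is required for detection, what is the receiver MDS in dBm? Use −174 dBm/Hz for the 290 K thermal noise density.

−70.1 dBm

Sensitivity = −174 + 10 log₁₀(B) + NF + SNR_min
= −174 + 75.08 + 11.9 + 16.9
= −70.12 dBm → −70.1 dBm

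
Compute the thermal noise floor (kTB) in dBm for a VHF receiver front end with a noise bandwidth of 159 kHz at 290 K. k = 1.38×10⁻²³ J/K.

−122.0 dBm

P_n = kTB = 1.38×10⁻²³ × 290 × 1.59×10⁵ = 6.36×10⁻¹⁶ W
In dBm: 10 log₁₀(6.36×10⁻¹⁶ / 10⁻³) = −122.0 dBm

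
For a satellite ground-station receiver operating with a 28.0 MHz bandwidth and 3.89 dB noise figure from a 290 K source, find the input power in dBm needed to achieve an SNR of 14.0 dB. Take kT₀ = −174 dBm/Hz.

Sensitivity = −174 + 10 log₁₀(B) + NF + SNR_min
= −174 + 74.47 + 3.89 + 14.0
= −81.64 dBm → −81.6 dBm

−81.6 dBm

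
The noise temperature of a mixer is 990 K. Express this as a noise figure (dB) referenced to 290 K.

F = 1 + T_e/T₀ = 1 + 990/290 = 4.41379
NF = 10 log₁₀(4.41379) = 6.45 dB

6.45 dB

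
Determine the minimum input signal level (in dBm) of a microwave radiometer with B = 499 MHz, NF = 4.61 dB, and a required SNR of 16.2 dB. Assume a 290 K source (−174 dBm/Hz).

−66.2 dBm

Sensitivity = −174 + 10 log₁₀(B) + NF + SNR_min
= −174 + 86.98 + 4.61 + 16.2
= −66.21 dBm → −66.2 dBm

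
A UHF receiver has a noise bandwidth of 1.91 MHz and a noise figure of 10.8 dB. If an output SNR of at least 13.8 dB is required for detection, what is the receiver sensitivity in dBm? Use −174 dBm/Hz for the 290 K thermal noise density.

−86.6 dBm

Sensitivity = −174 + 10 log₁₀(B) + NF + SNR_min
= −174 + 62.81 + 10.8 + 13.8
= −86.59 dBm → −86.6 dBm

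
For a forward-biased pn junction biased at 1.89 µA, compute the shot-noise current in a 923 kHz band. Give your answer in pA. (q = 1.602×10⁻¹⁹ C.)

748 pA

I_n = √(2qI·B)
2qI·B = 2 × 1.602×10⁻¹⁹ × 1.89×10⁻⁶ × 9.23×10⁵ = 5.59×10⁻¹⁹ A²
I_n = √(5.59×10⁻¹⁹) = 7.48×10⁻¹⁰ A = 748 pA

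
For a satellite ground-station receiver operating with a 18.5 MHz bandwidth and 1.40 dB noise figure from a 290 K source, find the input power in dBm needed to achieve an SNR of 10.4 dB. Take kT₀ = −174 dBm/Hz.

Sensitivity = −174 + 10 log₁₀(B) + NF + SNR_min
= −174 + 72.67 + 1.40 + 10.4
= −89.53 dBm → −89.5 dBm

−89.5 dBm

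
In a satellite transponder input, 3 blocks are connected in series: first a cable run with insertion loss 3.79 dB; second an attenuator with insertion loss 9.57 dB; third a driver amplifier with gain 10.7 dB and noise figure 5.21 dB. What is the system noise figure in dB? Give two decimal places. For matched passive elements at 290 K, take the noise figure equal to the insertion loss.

18.57 dB

Convert to linear (a loss of L dB is a gain of −L dB): F_i = 10^(NF_i/10), G_i = 10^(G_i,dB/10)
  Stage 1: F_1 = 10^(3.79/10) = 2.393, G_1 = 10^(−3.79/10) = 0.4178
  Stage 2: F_2 = 10^(9.57/10) = 9.057, G_2 = 10^(−9.57/10) = 0.1104
  Stage 3: F_3 = 10^(5.21/10) = 3.319, G_3 = 10^(10.7/10) = 11.75
Friis cascade:
  F = 2.393 + (9.057 − 1)/0.4178 + (3.319 − 1)/0.04613 = 71.94
NF = 10 log₁₀(71.94) = 18.57 dB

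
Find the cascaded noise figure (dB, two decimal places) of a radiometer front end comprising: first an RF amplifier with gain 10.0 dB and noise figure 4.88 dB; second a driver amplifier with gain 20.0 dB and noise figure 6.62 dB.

5.36 dB

Convert to linear (a loss of L dB is a gain of −L dB): F_i = 10^(NF_i/10), G_i = 10^(G_i,dB/10)
  Stage 1: F_1 = 10^(4.88/10) = 3.076, G_1 = 10^(10.0/10) = 10.00
  Stage 2: F_2 = 10^(6.62/10) = 4.592, G_2 = 10^(20.0/10) = 100.0
Friis cascade:
  F = 3.076 + (4.592 − 1)/10.00 = 3.435
NF = 10 log₁₀(3.435) = 5.36 dB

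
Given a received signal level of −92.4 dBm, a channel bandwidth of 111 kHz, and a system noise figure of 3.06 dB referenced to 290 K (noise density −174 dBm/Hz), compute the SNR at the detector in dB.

28.1 dB

Noise floor: N = −174 + 10 log₁₀(B) + NF
10 log₁₀(1.11×10⁵) = 50.45 dB
N = −174 + 50.45 + 3.06 = −120.49 dBm
SNR = P_sig − N = −92.4 − (−120.49) = 28.09 dB → 28.1 dB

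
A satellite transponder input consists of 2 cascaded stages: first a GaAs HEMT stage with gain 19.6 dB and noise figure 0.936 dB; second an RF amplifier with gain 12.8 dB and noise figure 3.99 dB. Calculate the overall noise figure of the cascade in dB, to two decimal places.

0.99 dB

Convert to linear (a loss of L dB is a gain of −L dB): F_i = 10^(NF_i/10), G_i = 10^(G_i,dB/10)
  Stage 1: F_1 = 10^(0.936/10) = 1.241, G_1 = 10^(19.6/10) = 91.20
  Stage 2: F_2 = 10^(3.99/10) = 2.506, G_2 = 10^(12.8/10) = 19.05
Friis cascade:
  F = 1.241 + (2.506 − 1)/91.20 = 1.257
NF = 10 log₁₀(1.257) = 0.99 dB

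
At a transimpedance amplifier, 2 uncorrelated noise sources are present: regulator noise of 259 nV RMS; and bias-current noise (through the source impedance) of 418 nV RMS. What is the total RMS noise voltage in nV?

Uncorrelated sources add in power (mean-square): V_tot = √(ΣV_i²)
V_tot = √[(2.59×10⁻⁷)² + (4.18×10⁻⁷)²] = 4.92×10⁻⁷ V = 492 nV

492 nV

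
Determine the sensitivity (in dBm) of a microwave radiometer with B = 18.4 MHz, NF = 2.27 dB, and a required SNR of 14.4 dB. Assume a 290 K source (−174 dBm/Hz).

Sensitivity = −174 + 10 log₁₀(B) + NF + SNR_min
= −174 + 72.65 + 2.27 + 14.4
= −84.68 dBm → −84.7 dBm

−84.7 dBm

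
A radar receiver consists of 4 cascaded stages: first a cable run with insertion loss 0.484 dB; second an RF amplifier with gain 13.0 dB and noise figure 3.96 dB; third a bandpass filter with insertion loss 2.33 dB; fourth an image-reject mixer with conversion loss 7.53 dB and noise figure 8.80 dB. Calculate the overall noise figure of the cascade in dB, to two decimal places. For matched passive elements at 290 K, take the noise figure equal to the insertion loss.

Convert to linear (a loss of L dB is a gain of −L dB): F_i = 10^(NF_i/10), G_i = 10^(G_i,dB/10)
  Stage 1: F_1 = 10^(0.484/10) = 1.118, G_1 = 10^(−0.484/10) = 0.8945
  Stage 2: F_2 = 10^(3.96/10) = 2.489, G_2 = 10^(13.0/10) = 19.95
  Stage 3: F_3 = 10^(2.33/10) = 1.710, G_3 = 10^(−2.33/10) = 0.5848
  Stage 4: F_4 = 10^(8.80/10) = 7.586, G_4 = 10^(−7.53/10) = 0.1766
Friis cascade:
  F = 1.118 + (2.489 − 1)/0.8945 + (1.710 − 1)/17.85 + (7.586 − 1)/10.44 = 3.453
NF = 10 log₁₀(3.453) = 5.38 dB

5.38 dB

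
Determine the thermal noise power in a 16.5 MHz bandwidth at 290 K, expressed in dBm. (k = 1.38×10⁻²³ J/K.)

P_n = kTB = 1.38×10⁻²³ × 290 × 1.65×10⁷ = 6.60×10⁻¹⁴ W
In dBm: 10 log₁₀(6.60×10⁻¹⁴ / 10⁻³) = −101.8 dBm

−101.8 dBm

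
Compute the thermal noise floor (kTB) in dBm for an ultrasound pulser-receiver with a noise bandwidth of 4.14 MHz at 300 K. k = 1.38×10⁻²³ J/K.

P_n = kTB = 1.38×10⁻²³ × 300 × 4.14×10⁶ = 1.71×10⁻¹⁴ W
In dBm: 10 log₁₀(1.71×10⁻¹⁴ / 10⁻³) = −107.7 dBm

−107.7 dBm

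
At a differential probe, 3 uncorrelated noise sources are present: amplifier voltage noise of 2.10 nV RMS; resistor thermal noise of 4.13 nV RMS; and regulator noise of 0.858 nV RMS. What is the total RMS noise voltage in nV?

4.71 nV

Uncorrelated sources add in power (mean-square): V_tot = √(ΣV_i²)
V_tot = √[(2.10×10⁻⁹)² + (4.13×10⁻⁹)² + (8.58×10⁻¹⁰)²] = 4.71×10⁻⁹ V = 4.71 nV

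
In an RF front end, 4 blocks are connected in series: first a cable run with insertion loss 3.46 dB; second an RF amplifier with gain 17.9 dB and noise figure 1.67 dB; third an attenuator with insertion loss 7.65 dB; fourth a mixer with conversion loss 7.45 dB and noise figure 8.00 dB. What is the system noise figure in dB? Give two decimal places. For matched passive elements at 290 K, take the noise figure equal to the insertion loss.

Convert to linear (a loss of L dB is a gain of −L dB): F_i = 10^(NF_i/10), G_i = 10^(G_i,dB/10)
  Stage 1: F_1 = 10^(3.46/10) = 2.218, G_1 = 10^(−3.46/10) = 0.4508
  Stage 2: F_2 = 10^(1.67/10) = 1.469, G_2 = 10^(17.9/10) = 61.66
  Stage 3: F_3 = 10^(7.65/10) = 5.821, G_3 = 10^(−7.65/10) = 0.1718
  Stage 4: F_4 = 10^(8.00/10) = 6.310, G_4 = 10^(−7.45/10) = 0.1799
Friis cascade:
  F = 2.218 + (1.469 − 1)/0.4508 + (5.821 − 1)/27.80 + (6.310 − 1)/4.775 = 4.544
NF = 10 log₁₀(4.544) = 6.57 dB

6.57 dB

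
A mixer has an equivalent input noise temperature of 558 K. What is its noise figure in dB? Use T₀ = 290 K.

4.66 dB

F = 1 + T_e/T₀ = 1 + 558/290 = 2.92414
NF = 10 log₁₀(2.92414) = 4.66 dB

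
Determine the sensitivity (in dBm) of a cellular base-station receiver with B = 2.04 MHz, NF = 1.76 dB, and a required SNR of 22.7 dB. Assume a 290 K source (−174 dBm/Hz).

Sensitivity = −174 + 10 log₁₀(B) + NF + SNR_min
= −174 + 63.1 + 1.76 + 22.7
= −86.44 dBm → −86.4 dBm

−86.4 dBm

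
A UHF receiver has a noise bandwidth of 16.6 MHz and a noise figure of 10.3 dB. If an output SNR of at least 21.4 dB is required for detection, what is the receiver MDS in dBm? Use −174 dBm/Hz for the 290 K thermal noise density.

−70.1 dBm

Sensitivity = −174 + 10 log₁₀(B) + NF + SNR_min
= −174 + 72.2 + 10.3 + 21.4
= −70.1 dBm → −70.1 dBm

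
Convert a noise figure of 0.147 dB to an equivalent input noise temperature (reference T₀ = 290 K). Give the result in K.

9.98 K

F = 10^(0.147/10) = 1.03443
T_e = (F − 1)·T₀ = (1.03443 − 1) × 290 = 9.98 K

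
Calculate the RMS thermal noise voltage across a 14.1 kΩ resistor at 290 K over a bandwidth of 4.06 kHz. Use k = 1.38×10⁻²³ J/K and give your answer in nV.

957 nV

V_n = √(4kTRB)
4kTRB = 4 × 1.38×10⁻²³ × 290 × 1.41×10⁴ × 4.06×10³ = 9.16×10⁻¹³ V²
V_n = √(9.16×10⁻¹³) = 9.57×10⁻⁷ V = 957 nV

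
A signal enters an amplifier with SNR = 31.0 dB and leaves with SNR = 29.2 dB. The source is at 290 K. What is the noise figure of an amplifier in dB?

1.8 dB

NF (dB) = SNR_in(dB) − SNR_out(dB) when the source is at T₀
NF = 31.0 − 29.2 = 1.8 dB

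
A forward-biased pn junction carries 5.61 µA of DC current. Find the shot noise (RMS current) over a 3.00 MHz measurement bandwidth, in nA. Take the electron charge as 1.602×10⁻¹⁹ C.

I_n = √(2qI·B)
2qI·B = 2 × 1.602×10⁻¹⁹ × 5.61×10⁻⁶ × 3.00×10⁶ = 5.39×10⁻¹⁸ A²
I_n = √(5.39×10⁻¹⁸) = 2.32×10⁻⁹ A = 2.32 nA

2.32 nA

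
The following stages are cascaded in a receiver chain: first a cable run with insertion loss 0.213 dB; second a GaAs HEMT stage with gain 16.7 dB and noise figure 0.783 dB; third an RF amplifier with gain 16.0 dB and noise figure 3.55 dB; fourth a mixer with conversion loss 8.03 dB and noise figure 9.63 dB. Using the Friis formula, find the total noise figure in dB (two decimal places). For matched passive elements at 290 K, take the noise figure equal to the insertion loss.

Convert to linear (a loss of L dB is a gain of −L dB): F_i = 10^(NF_i/10), G_i = 10^(G_i,dB/10)
  Stage 1: F_1 = 10^(0.213/10) = 1.050, G_1 = 10^(−0.213/10) = 0.9521
  Stage 2: F_2 = 10^(0.783/10) = 1.198, G_2 = 10^(16.7/10) = 46.77
  Stage 3: F_3 = 10^(3.55/10) = 2.265, G_3 = 10^(16.0/10) = 39.81
  Stage 4: F_4 = 10^(9.63/10) = 9.183, G_4 = 10^(−8.03/10) = 0.1574
Friis cascade:
  F = 1.050 + (1.198 − 1)/0.9521 + (2.265 − 1)/44.53 + (9.183 − 1)/1773 = 1.291
NF = 10 log₁₀(1.291) = 1.11 dB

1.11 dB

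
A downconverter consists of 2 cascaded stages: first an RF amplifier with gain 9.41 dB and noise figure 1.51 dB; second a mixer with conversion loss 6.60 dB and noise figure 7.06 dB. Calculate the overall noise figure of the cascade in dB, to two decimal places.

2.75 dB

Convert to linear (a loss of L dB is a gain of −L dB): F_i = 10^(NF_i/10), G_i = 10^(G_i,dB/10)
  Stage 1: F_1 = 10^(1.51/10) = 1.416, G_1 = 10^(9.41/10) = 8.730
  Stage 2: F_2 = 10^(7.06/10) = 5.082, G_2 = 10^(−6.60/10) = 0.2188
Friis cascade:
  F = 1.416 + (5.082 − 1)/8.730 = 1.883
NF = 10 log₁₀(1.883) = 2.75 dB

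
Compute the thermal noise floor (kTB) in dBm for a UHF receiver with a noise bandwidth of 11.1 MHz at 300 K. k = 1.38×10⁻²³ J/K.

−103.4 dBm

P_n = kTB = 1.38×10⁻²³ × 300 × 1.11×10⁷ = 4.60×10⁻¹⁴ W
In dBm: 10 log₁₀(4.60×10⁻¹⁴ / 10⁻³) = −103.4 dBm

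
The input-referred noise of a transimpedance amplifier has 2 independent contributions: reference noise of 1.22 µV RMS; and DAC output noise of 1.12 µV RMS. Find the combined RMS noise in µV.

Uncorrelated sources add in power (mean-square): V_tot = √(ΣV_i²)
V_tot = √[(1.22×10⁻⁶)² + (1.12×10⁻⁶)²] = 1.66×10⁻⁶ V = 1.66 µV

1.66 µV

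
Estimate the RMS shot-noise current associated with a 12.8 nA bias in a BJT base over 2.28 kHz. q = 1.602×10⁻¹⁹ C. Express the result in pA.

3.06 pA

I_n = √(2qI·B)
2qI·B = 2 × 1.602×10⁻¹⁹ × 1.28×10⁻⁸ × 2.28×10³ = 9.35×10⁻²⁴ A²
I_n = √(9.35×10⁻²⁴) = 3.06×10⁻¹² A = 3.06 pA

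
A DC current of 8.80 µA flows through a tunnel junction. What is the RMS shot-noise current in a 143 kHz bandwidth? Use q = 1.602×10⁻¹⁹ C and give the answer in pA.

635 pA

I_n = √(2qI·B)
2qI·B = 2 × 1.602×10⁻¹⁹ × 8.80×10⁻⁶ × 1.43×10⁵ = 4.03×10⁻¹⁹ A²
I_n = √(4.03×10⁻¹⁹) = 6.35×10⁻¹⁰ A = 635 pA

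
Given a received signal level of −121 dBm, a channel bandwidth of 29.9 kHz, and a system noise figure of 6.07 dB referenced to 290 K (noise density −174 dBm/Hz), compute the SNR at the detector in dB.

Noise floor: N = −174 + 10 log₁₀(B) + NF
10 log₁₀(2.99×10⁴) = 44.76 dB
N = −174 + 44.76 + 6.07 = −123.17 dBm
SNR = P_sig − N = −121 − (−123.17) = 2.17 dB → 2.2 dB

2.2 dB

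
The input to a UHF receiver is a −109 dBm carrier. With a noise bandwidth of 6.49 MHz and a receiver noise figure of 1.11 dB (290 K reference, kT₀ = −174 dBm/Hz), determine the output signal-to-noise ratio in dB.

Noise floor: N = −174 + 10 log₁₀(B) + NF
10 log₁₀(6.49×10⁶) = 68.12 dB
N = −174 + 68.12 + 1.11 = −104.77 dBm
SNR = P_sig − N = −109 − (−104.77) = −4.23 dB → −4.2 dB

−4.2 dB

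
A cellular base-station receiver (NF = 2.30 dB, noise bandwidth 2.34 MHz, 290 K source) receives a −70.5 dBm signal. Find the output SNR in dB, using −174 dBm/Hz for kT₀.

Noise floor: N = −174 + 10 log₁₀(B) + NF
10 log₁₀(2.34×10⁶) = 63.69 dB
N = −174 + 63.69 + 2.30 = −108.01 dBm
SNR = P_sig − N = −70.5 − (−108.01) = 37.51 dB → 37.5 dB

37.5 dB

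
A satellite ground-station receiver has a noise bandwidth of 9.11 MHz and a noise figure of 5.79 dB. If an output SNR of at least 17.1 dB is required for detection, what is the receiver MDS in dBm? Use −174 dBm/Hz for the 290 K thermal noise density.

Sensitivity = −174 + 10 log₁₀(B) + NF + SNR_min
= −174 + 69.6 + 5.79 + 17.1
= −81.51 dBm → −81.5 dBm

−81.5 dBm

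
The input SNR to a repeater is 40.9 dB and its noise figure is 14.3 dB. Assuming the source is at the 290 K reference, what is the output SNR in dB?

By definition F = SNR_in/SNR_out, so in dB: SNR_out = SNR_in − NF
SNR_out = 40.9 − 14.3 = 26.6 dB

26.6 dB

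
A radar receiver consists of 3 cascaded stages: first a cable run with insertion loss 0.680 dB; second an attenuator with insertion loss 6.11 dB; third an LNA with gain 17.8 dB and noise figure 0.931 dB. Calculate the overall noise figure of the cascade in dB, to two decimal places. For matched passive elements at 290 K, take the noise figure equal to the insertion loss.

Convert to linear (a loss of L dB is a gain of −L dB): F_i = 10^(NF_i/10), G_i = 10^(G_i,dB/10)
  Stage 1: F_1 = 10^(0.680/10) = 1.169, G_1 = 10^(−0.680/10) = 0.8551
  Stage 2: F_2 = 10^(6.11/10) = 4.083, G_2 = 10^(−6.11/10) = 0.2449
  Stage 3: F_3 = 10^(0.931/10) = 1.239, G_3 = 10^(17.8/10) = 60.26
Friis cascade:
  F = 1.169 + (4.083 − 1)/0.8551 + (1.239 − 1)/0.2094 = 5.917
NF = 10 log₁₀(5.917) = 7.72 dB

7.72 dB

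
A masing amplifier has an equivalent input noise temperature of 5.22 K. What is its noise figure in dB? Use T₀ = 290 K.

F = 1 + T_e/T₀ = 1 + 5.22/290 = 1.018
NF = 10 log₁₀(1.018) = 0.077 dB

0.077 dB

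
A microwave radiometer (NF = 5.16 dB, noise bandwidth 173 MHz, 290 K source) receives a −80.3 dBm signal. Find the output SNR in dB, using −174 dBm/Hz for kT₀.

Noise floor: N = −174 + 10 log₁₀(B) + NF
10 log₁₀(1.73×10⁸) = 82.38 dB
N = −174 + 82.38 + 5.16 = −86.46 dBm
SNR = P_sig − N = −80.3 − (−86.46) = 6.16 dB → 6.2 dB

6.2 dB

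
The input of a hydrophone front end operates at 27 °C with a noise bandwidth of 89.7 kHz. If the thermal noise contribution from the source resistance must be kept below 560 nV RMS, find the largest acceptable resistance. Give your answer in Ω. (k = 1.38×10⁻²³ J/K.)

T = 27 °C + 273.15 = 300.15 K
Johnson–Nyquist: V_n = √(4kTRB) ⇒ R = V_n² / (4kTB)
4kTB = 4 × 1.38×10⁻²³ × 300.15 × 8.97×10⁴ = 1.49×10⁻¹⁵
R = (5.60×10⁻⁷)² / 1.49×10⁻¹⁵ = 2.11×10² Ω = 211 Ω

211 Ω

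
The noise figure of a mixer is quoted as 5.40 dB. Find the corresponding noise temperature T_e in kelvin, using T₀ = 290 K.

F = 10^(5.40/10) = 3.46737
T_e = (F − 1)·T₀ = (3.46737 − 1) × 290 = 716 K

716 K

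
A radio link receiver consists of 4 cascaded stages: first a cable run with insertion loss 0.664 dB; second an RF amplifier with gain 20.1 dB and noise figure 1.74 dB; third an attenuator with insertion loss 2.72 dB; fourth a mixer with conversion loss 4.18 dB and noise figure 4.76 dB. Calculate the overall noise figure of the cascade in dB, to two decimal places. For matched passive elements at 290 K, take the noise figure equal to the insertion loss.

2.53 dB

Convert to linear (a loss of L dB is a gain of −L dB): F_i = 10^(NF_i/10), G_i = 10^(G_i,dB/10)
  Stage 1: F_1 = 10^(0.664/10) = 1.165, G_1 = 10^(−0.664/10) = 0.8582
  Stage 2: F_2 = 10^(1.74/10) = 1.493, G_2 = 10^(20.1/10) = 102.3
  Stage 3: F_3 = 10^(2.72/10) = 1.871, G_3 = 10^(−2.72/10) = 0.5346
  Stage 4: F_4 = 10^(4.76/10) = 2.992, G_4 = 10^(−4.18/10) = 0.3819
Friis cascade:
  F = 1.165 + (1.493 − 1)/0.8582 + (1.871 − 1)/87.82 + (2.992 − 1)/46.95 = 1.792
NF = 10 log₁₀(1.792) = 2.53 dB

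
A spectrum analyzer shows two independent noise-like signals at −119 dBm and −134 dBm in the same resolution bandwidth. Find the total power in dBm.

Convert to linear, add, convert back:
P₁ = 1.26×10⁻¹⁵ W, P₂ = 3.98×10⁻¹⁷ W
P_tot = 1.30×10⁻¹⁵ W → 10 log₁₀(P_tot / 10⁻³) = −118.9 dBm

−118.9 dBm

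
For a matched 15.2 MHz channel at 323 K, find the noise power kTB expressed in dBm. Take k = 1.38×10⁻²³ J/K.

−101.7 dBm

P_n = kTB = 1.38×10⁻²³ × 323 × 1.52×10⁷ = 6.78×10⁻¹⁴ W
In dBm: 10 log₁₀(6.78×10⁻¹⁴ / 10⁻³) = −101.7 dBm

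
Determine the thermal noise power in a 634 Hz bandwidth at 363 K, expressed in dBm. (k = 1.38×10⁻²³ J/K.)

−145.0 dBm

P_n = kTB = 1.38×10⁻²³ × 363 × 6.34×10² = 3.18×10⁻¹⁸ W
In dBm: 10 log₁₀(3.18×10⁻¹⁸ / 10⁻³) = −145.0 dBm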